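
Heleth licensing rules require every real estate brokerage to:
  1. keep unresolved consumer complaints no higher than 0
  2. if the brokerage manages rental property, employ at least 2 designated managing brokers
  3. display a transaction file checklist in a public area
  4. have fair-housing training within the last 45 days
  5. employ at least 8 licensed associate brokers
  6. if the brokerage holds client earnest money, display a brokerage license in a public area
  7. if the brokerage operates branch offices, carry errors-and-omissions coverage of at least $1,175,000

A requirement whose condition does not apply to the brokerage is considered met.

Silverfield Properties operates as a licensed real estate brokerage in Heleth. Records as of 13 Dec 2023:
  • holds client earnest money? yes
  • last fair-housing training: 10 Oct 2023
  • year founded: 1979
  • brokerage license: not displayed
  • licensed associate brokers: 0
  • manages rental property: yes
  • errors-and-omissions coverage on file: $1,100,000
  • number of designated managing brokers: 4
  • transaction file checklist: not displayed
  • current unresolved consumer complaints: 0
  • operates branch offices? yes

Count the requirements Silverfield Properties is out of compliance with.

1. unresolved consumer complaints 0 ≤ 0 → met
2. condition 'manages rental property' holds; designated managing brokers 4 ≥ 2 → met
3. transaction file checklist absent → not met
4. fair-housing training 64 days ago vs limit 45 → not met
5. licensed associate brokers 0 < 8 → not met
6. condition 'holds client earnest money' holds; brokerage license absent → not met
7. condition 'operates branch offices' holds; errors-and-omissions coverage $1,100,000 < $1,175,000 → not met
Not met: 5 of 7

5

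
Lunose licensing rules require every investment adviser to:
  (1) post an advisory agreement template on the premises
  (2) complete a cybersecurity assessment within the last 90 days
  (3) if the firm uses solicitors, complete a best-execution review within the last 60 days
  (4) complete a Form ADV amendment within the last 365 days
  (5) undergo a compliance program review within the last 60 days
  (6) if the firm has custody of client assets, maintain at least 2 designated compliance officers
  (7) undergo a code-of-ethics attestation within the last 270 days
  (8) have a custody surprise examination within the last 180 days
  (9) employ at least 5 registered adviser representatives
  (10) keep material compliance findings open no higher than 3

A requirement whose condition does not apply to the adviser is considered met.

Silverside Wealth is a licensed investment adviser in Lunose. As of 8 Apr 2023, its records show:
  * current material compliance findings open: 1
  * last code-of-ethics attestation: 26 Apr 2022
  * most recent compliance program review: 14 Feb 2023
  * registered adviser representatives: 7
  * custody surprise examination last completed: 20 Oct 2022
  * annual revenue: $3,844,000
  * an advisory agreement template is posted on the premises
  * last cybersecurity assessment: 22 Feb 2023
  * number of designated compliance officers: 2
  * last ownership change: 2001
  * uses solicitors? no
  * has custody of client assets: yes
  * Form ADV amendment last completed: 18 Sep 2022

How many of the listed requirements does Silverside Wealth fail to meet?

1. advisory agreement template present → met
2. cybersecurity assessment 45 days ago vs limit 90 → met
3. condition 'uses solicitors' does not hold → requirement n/a → met
4. Form ADV amendment 202 days ago vs limit 365 → met
5. compliance program review 53 days ago vs limit 60 → met
6. condition 'has custody of client assets' holds; designated compliance officers 2 ≥ 2 → met
7. code-of-ethics attestation 347 days ago vs limit 270 → not met
8. custody surprise examination 170 days ago vs limit 180 → met
9. registered adviser representatives 7 ≥ 5 → met
10. material compliance findings open 1 ≤ 3 → met
Not met: 1 of 10

1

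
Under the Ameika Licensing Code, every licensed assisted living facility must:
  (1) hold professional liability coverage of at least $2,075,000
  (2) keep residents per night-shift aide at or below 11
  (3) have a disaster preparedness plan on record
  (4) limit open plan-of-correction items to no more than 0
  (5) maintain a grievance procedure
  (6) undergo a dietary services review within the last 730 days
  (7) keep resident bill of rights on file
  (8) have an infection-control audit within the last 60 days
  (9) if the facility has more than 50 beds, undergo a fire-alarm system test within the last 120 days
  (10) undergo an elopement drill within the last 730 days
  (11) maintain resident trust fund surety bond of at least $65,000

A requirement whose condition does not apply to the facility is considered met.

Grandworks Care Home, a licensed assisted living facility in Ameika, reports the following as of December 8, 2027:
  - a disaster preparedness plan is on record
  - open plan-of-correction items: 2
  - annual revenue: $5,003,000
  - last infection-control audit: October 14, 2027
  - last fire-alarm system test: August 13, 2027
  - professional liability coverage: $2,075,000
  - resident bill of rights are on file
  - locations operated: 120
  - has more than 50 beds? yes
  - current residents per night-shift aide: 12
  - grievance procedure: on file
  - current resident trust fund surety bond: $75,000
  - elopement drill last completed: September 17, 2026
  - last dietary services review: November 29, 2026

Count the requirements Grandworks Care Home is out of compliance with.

2

1. professional liability coverage $2,075,000 ≥ $2,075,000 → met
2. residents per night-shift aide 12 > 11 → not met
3. disaster preparedness plan present → met
4. open plan-of-correction items 2 > 0 → not met
5. grievance procedure present → met
6. dietary services review 374 days ago vs limit 730 → met
7. resident bill of rights present → met
8. infection-control audit 55 days ago vs limit 60 → met
9. condition 'has more than 50 beds' holds; fire-alarm system test 117 days ago vs limit 120 → met
10. elopement drill 447 days ago vs limit 730 → met
11. resident trust fund surety bond $75,000 ≥ $65,000 → met
Not met: 2 of 11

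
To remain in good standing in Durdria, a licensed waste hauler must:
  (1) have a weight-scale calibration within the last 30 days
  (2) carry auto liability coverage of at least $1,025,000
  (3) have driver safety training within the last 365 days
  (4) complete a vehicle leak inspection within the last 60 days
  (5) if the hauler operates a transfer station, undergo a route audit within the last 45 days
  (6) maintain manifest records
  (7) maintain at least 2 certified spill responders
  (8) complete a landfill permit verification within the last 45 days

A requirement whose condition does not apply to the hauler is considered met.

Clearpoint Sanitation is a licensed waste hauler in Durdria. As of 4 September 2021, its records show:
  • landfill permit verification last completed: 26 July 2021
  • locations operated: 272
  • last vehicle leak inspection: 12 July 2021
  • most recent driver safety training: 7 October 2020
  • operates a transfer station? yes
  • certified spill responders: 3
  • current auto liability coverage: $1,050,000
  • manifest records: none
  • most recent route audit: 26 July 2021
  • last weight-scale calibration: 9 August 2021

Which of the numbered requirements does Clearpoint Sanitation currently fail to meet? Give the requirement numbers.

1. weight-scale calibration 26 days ago vs limit 30 → met
2. auto liability coverage $1,050,000 ≥ $1,025,000 → met
3. driver safety training 332 days ago vs limit 365 → met
4. vehicle leak inspection 54 days ago vs limit 60 → met
5. condition 'operates a transfer station' holds; route audit 40 days ago vs limit 45 → met
6. manifest records absent → not met
7. certified spill responders 3 ≥ 2 → met
8. landfill permit verification 40 days ago vs limit 45 → met
Not met: 6

6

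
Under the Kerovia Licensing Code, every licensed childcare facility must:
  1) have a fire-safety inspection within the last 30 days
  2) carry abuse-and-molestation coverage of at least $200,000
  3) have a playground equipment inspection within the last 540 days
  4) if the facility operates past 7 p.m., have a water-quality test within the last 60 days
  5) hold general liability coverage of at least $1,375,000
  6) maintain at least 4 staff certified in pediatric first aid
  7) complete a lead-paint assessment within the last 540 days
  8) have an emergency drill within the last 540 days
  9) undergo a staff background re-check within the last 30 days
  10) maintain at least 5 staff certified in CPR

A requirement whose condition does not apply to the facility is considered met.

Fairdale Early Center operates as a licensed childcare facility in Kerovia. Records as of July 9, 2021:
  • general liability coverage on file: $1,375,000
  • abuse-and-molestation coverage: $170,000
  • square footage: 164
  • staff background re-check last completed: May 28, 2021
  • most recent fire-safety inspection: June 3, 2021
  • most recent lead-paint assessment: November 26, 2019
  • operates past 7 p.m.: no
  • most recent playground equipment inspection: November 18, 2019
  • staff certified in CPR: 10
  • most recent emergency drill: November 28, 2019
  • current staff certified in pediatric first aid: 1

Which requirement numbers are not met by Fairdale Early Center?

1, 2, 3, 6, 7, 8, 9

1. fire-safety inspection 36 days ago vs limit 30 → not met
2. abuse-and-molestation coverage $170,000 < $200,000 → not met
3. playground equipment inspection 599 days ago vs limit 540 → not met
4. condition 'operates past 7 p.m.' does not hold → requirement n/a → met
5. general liability coverage $1,375,000 ≥ $1,375,000 → met
6. staff certified in pediatric first aid 1 < 4 → not met
7. lead-paint assessment 591 days ago vs limit 540 → not met
8. emergency drill 589 days ago vs limit 540 → not met
9. staff background re-check 42 days ago vs limit 30 → not met
10. staff certified in CPR 10 ≥ 5 → met
Not met: 1, 2, 3, 6, 7, 8, 9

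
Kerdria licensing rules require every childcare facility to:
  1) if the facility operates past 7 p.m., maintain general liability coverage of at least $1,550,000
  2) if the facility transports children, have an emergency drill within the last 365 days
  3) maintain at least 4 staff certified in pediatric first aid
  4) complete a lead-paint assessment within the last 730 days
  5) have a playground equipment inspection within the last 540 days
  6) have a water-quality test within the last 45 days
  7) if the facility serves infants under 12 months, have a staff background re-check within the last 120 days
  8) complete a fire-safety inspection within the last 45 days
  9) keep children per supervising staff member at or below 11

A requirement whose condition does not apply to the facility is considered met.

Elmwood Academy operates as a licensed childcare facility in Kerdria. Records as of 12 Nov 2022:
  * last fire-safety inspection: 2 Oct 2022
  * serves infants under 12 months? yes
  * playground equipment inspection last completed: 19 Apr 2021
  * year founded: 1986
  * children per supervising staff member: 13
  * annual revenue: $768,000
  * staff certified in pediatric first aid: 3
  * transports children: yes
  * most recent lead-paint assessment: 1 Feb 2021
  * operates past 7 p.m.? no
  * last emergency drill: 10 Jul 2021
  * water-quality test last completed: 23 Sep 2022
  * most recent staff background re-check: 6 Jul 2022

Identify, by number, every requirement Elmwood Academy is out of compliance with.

1. condition 'operates past 7 p.m.' does not hold → requirement n/a → met
2. condition 'transports children' holds; emergency drill 490 days ago vs limit 365 → not met
3. staff certified in pediatric first aid 3 < 4 → not met
4. lead-paint assessment 649 days ago vs limit 730 → met
5. playground equipment inspection 572 days ago vs limit 540 → not met
6. water-quality test 50 days ago vs limit 45 → not met
7. condition 'serves infants under 12 months' holds; staff background re-check 129 days ago vs limit 120 → not met
8. fire-safety inspection 41 days ago vs limit 45 → met
9. children per supervising staff member 13 > 11 → not met
Not met: 2, 3, 5, 6, 7, 9

2, 3, 5, 6, 7, 9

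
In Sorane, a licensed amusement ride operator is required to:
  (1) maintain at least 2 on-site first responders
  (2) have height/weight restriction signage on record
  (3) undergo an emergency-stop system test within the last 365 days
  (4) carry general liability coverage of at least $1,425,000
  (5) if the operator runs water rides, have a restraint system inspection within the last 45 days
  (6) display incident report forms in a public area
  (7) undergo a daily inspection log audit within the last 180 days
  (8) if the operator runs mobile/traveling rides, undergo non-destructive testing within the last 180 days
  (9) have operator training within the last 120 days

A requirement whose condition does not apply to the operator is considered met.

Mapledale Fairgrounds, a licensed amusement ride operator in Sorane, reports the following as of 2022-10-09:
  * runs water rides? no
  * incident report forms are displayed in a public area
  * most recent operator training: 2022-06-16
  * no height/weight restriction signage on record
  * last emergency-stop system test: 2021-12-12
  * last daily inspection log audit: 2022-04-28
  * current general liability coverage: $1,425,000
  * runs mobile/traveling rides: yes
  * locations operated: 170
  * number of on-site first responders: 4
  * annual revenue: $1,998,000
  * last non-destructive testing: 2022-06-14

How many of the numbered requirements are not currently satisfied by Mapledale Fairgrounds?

1

1. on-site first responders 4 ≥ 2 → met
2. height/weight restriction signage absent → not met
3. emergency-stop system test 301 days ago vs limit 365 → met
4. general liability coverage $1,425,000 ≥ $1,425,000 → met
5. condition 'runs water rides' does not hold → requirement n/a → met
6. incident report forms present → met
7. daily inspection log audit 164 days ago vs limit 180 → met
8. condition 'runs mobile/traveling rides' holds; non-destructive testing 117 days ago vs limit 180 → met
9. operator training 115 days ago vs limit 120 → met
Not met: 1 of 9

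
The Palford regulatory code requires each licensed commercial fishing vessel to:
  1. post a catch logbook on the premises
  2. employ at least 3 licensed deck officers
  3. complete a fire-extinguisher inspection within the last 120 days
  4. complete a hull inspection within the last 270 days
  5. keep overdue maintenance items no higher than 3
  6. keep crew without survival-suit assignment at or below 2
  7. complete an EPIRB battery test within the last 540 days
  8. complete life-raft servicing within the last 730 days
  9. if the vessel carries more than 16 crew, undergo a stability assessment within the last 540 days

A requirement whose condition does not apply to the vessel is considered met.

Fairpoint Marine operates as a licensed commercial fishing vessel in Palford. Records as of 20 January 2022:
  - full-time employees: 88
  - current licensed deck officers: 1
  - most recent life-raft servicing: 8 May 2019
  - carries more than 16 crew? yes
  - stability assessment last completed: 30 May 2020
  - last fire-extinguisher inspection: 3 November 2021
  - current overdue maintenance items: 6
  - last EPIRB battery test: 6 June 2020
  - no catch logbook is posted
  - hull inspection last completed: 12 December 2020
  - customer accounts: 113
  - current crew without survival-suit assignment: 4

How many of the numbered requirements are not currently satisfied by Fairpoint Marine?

1. catch logbook absent → not met
2. licensed deck officers 1 < 3 → not met
3. fire-extinguisher inspection 78 days ago vs limit 120 → met
4. hull inspection 404 days ago vs limit 270 → not met
5. overdue maintenance items 6 > 3 → not met
6. crew without survival-suit assignment 4 > 2 → not met
7. EPIRB battery test 593 days ago vs limit 540 → not met
8. life-raft servicing 988 days ago vs limit 730 → not met
9. condition 'carries more than 16 crew' holds; stability assessment 600 days ago vs limit 540 → not met
Not met: 8 of 9

8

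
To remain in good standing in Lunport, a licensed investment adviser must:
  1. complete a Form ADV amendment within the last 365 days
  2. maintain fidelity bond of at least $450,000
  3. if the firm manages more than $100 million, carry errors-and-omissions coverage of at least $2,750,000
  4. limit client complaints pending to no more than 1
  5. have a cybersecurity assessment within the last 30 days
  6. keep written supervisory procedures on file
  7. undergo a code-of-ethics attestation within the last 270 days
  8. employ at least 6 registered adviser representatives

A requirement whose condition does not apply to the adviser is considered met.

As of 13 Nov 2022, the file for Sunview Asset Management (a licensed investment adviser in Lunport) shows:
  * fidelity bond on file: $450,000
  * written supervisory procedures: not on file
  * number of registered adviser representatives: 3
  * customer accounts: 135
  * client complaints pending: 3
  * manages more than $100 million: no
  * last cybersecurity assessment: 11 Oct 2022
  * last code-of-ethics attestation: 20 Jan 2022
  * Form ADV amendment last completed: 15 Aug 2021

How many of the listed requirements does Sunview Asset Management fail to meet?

1. Form ADV amendment 455 days ago vs limit 365 → not met
2. fidelity bond $450,000 ≥ $450,000 → met
3. condition 'manages more than $100 million' does not hold → requirement n/a → met
4. client complaints pending 3 > 1 → not met
5. cybersecurity assessment 33 days ago vs limit 30 → not met
6. written supervisory procedures absent → not met
7. code-of-ethics attestation 297 days ago vs limit 270 → not met
8. registered adviser representatives 3 < 6 → not met
Not met: 6 of 8

6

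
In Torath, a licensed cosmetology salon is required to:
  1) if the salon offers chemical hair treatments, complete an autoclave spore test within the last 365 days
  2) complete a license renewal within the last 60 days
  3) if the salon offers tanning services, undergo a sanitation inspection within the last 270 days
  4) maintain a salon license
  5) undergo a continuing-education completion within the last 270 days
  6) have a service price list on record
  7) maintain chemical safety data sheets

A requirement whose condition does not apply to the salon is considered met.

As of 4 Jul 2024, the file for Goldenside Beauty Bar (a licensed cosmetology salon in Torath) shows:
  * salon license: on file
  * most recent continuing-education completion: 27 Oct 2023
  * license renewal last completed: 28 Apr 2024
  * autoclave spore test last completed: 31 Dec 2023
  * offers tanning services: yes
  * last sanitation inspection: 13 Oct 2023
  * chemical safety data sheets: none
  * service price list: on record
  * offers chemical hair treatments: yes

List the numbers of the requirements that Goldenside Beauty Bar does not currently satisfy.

1. condition 'offers chemical hair treatments' holds; autoclave spore test 186 days ago vs limit 365 → met
2. license renewal 67 days ago vs limit 60 → not met
3. condition 'offers tanning services' holds; sanitation inspection 265 days ago vs limit 270 → met
4. salon license present → met
5. continuing-education completion 251 days ago vs limit 270 → met
6. service price list present → met
7. chemical safety data sheets absent → not met
Not met: 2, 7

2, 7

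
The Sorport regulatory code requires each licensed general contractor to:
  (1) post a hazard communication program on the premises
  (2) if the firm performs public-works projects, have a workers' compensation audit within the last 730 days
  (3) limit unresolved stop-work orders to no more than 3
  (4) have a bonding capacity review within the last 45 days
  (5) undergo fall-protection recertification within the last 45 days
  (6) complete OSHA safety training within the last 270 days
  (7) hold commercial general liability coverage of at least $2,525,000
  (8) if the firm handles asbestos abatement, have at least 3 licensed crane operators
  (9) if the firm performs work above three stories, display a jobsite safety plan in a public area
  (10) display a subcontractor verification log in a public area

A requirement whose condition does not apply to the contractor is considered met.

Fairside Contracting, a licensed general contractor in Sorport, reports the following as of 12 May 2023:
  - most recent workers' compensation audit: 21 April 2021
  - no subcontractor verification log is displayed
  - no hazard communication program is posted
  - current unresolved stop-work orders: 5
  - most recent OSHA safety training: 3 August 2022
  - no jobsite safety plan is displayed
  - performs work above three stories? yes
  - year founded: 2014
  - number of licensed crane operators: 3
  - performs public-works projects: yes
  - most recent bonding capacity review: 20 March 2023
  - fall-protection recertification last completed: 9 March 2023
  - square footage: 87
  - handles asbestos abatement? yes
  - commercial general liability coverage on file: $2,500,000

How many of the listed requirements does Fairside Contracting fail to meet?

9

1. hazard communication program absent → not met
2. condition 'performs public-works projects' holds; workers' compensation audit 751 days ago vs limit 730 → not met
3. unresolved stop-work orders 5 > 3 → not met
4. bonding capacity review 53 days ago vs limit 45 → not met
5. fall-protection recertification 64 days ago vs limit 45 → not met
6. OSHA safety training 282 days ago vs limit 270 → not met
7. commercial general liability coverage $2,500,000 < $2,525,000 → not met
8. condition 'handles asbestos abatement' holds; licensed crane operators 3 ≥ 3 → met
9. condition 'performs work above three stories' holds; jobsite safety plan absent → not met
10. subcontractor verification log absent → not met
Not met: 9 of 10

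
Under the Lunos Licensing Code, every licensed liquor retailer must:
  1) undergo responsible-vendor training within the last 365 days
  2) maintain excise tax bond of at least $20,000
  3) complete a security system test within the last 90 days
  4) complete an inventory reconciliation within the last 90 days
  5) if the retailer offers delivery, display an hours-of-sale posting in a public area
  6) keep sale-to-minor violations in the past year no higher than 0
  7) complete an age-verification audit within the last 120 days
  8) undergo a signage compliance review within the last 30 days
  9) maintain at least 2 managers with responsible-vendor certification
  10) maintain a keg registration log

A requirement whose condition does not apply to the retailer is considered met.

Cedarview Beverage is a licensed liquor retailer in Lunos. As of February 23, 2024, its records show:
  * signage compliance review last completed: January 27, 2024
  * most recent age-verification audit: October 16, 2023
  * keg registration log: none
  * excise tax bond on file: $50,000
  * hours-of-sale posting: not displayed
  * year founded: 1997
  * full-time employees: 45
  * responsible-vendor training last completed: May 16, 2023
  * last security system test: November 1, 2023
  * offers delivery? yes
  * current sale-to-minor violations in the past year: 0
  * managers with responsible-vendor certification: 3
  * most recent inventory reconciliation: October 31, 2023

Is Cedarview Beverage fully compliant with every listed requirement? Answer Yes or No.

1. responsible-vendor training 283 days ago vs limit 365 → met
2. excise tax bond $50,000 ≥ $20,000 → met
3. security system test 114 days ago vs limit 90 → not met
4. inventory reconciliation 115 days ago vs limit 90 → not met
5. condition 'offers delivery' holds; hours-of-sale posting absent → not met
6. sale-to-minor violations in the past year 0 ≤ 0 → met
7. age-verification audit 130 days ago vs limit 120 → not met
8. signage compliance review 27 days ago vs limit 30 → met
9. managers with responsible-vendor certification 3 ≥ 2 → met
10. keg registration log absent → not met
Not met: 3, 4, 5, 7, 10

No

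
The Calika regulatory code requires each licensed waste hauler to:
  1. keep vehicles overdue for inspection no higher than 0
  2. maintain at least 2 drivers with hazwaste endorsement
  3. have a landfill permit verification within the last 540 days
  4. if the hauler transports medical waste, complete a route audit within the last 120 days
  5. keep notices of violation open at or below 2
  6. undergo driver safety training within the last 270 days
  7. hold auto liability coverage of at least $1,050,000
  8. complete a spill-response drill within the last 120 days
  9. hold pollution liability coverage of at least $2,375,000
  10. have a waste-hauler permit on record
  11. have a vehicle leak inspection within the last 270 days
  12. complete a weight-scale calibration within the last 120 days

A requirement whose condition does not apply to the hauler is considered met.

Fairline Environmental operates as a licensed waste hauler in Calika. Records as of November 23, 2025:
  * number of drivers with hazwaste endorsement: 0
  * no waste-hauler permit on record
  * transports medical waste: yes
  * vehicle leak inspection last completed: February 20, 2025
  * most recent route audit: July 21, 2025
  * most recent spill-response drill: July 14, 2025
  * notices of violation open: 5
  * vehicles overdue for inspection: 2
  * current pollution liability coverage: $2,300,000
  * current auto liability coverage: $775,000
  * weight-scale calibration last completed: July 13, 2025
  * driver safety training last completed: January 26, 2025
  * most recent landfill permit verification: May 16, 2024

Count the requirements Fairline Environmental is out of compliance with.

1. vehicles overdue for inspection 2 > 0 → not met
2. drivers with hazwaste endorsement 0 < 2 → not met
3. landfill permit verification 556 days ago vs limit 540 → not met
4. condition 'transports medical waste' holds; route audit 125 days ago vs limit 120 → not met
5. notices of violation open 5 > 2 → not met
6. driver safety training 301 days ago vs limit 270 → not met
7. auto liability coverage $775,000 < $1,050,000 → not met
8. spill-response drill 132 days ago vs limit 120 → not met
9. pollution liability coverage $2,300,000 < $2,375,000 → not met
10. waste-hauler permit absent → not met
11. vehicle leak inspection 276 days ago vs limit 270 → not met
12. weight-scale calibration 133 days ago vs limit 120 → not met
Not met: 12 of 12

12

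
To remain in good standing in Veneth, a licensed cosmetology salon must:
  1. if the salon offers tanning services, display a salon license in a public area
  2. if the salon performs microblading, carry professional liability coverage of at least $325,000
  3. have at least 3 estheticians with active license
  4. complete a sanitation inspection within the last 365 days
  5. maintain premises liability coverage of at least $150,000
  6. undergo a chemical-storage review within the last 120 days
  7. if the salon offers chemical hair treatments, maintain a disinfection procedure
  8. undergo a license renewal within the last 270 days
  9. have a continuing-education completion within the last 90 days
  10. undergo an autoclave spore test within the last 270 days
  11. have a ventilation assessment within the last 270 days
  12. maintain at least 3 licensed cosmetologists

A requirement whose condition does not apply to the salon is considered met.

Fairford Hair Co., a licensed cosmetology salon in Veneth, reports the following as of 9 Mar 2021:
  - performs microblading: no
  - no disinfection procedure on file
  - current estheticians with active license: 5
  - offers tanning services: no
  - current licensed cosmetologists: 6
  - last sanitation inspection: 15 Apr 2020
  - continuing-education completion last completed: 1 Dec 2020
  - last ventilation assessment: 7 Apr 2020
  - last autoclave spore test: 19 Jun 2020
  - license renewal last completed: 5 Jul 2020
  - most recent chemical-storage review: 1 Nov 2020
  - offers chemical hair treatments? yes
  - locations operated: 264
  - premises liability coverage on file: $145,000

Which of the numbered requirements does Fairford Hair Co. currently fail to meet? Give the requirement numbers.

5, 6, 7, 9, 11

1. condition 'offers tanning services' does not hold → requirement n/a → met
2. condition 'performs microblading' does not hold → requirement n/a → met
3. estheticians with active license 5 ≥ 3 → met
4. sanitation inspection 328 days ago vs limit 365 → met
5. premises liability coverage $145,000 < $150,000 → not met
6. chemical-storage review 128 days ago vs limit 120 → not met
7. condition 'offers chemical hair treatments' holds; disinfection procedure absent → not met
8. license renewal 247 days ago vs limit 270 → met
9. continuing-education completion 98 days ago vs limit 90 → not met
10. autoclave spore test 263 days ago vs limit 270 → met
11. ventilation assessment 336 days ago vs limit 270 → not met
12. licensed cosmetologists 6 ≥ 3 → met
Not met: 5, 6, 7, 9, 11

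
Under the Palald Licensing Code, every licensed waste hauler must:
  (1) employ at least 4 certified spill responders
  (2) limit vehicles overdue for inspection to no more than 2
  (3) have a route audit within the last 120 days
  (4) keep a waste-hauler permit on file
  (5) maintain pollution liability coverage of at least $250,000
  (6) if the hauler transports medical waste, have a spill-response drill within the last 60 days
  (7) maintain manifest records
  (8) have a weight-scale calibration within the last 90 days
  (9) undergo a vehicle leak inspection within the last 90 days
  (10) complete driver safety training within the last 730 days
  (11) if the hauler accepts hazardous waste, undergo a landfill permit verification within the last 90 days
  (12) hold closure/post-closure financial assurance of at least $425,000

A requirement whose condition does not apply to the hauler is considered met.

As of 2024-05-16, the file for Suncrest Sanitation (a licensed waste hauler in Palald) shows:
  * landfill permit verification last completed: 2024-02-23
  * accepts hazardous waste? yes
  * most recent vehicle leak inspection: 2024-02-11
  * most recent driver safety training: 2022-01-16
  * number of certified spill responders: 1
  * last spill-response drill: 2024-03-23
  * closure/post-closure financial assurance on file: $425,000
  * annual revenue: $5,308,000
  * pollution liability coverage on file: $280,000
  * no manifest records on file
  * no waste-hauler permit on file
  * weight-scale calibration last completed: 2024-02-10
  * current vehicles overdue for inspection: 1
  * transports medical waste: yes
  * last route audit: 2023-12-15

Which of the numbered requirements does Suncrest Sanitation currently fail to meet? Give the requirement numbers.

1. certified spill responders 1 < 4 → not met
2. vehicles overdue for inspection 1 ≤ 2 → met
3. route audit 153 days ago vs limit 120 → not met
4. waste-hauler permit absent → not met
5. pollution liability coverage $280,000 ≥ $250,000 → met
6. condition 'transports medical waste' holds; spill-response drill 54 days ago vs limit 60 → met
7. manifest records absent → not met
8. weight-scale calibration 96 days ago vs limit 90 → not met
9. vehicle leak inspection 95 days ago vs limit 90 → not met
10. driver safety training 851 days ago vs limit 730 → not met
11. condition 'accepts hazardous waste' holds; landfill permit verification 83 days ago vs limit 90 → met
12. closure/post-closure financial assurance $425,000 ≥ $425,000 → met
Not met: 1, 3, 4, 7, 8, 9, 10

1, 3, 4, 7, 8, 9, 10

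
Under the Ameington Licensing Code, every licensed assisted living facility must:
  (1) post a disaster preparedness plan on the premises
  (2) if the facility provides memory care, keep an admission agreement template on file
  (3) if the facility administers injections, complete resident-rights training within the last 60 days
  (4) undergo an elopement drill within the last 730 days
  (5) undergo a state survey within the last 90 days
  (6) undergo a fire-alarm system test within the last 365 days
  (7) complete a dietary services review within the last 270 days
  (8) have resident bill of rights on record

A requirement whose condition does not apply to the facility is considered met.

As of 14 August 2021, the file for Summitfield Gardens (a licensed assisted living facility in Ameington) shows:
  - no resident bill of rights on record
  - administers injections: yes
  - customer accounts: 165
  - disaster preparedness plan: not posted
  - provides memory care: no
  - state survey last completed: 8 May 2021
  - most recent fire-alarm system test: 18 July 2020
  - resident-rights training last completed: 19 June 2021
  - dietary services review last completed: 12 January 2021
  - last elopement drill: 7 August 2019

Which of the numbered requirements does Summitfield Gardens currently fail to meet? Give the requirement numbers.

1. disaster preparedness plan absent → not met
2. condition 'provides memory care' does not hold → requirement n/a → met
3. condition 'administers injections' holds; resident-rights training 56 days ago vs limit 60 → met
4. elopement drill 738 days ago vs limit 730 → not met
5. state survey 98 days ago vs limit 90 → not met
6. fire-alarm system test 392 days ago vs limit 365 → not met
7. dietary services review 214 days ago vs limit 270 → met
8. resident bill of rights absent → not met
Not met: 1, 4, 5, 6, 8

1, 4, 5, 6, 8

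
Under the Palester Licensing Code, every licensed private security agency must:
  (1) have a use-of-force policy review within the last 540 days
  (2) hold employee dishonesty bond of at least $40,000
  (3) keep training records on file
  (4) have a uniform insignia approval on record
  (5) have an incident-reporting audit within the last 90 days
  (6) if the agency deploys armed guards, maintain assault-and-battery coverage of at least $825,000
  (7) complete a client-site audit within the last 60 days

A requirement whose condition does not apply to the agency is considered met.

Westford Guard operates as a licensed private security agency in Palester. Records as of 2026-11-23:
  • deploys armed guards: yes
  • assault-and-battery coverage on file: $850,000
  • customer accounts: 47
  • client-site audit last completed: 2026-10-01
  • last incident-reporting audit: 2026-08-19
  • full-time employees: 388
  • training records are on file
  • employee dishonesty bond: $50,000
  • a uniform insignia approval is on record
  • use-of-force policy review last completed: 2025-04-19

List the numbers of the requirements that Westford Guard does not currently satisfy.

1, 5

1. use-of-force policy review 583 days ago vs limit 540 → not met
2. employee dishonesty bond $50,000 ≥ $40,000 → met
3. training records present → met
4. uniform insignia approval present → met
5. incident-reporting audit 96 days ago vs limit 90 → not met
6. condition 'deploys armed guards' holds; assault-and-battery coverage $850,000 ≥ $825,000 → met
7. client-site audit 53 days ago vs limit 60 → met
Not met: 1, 5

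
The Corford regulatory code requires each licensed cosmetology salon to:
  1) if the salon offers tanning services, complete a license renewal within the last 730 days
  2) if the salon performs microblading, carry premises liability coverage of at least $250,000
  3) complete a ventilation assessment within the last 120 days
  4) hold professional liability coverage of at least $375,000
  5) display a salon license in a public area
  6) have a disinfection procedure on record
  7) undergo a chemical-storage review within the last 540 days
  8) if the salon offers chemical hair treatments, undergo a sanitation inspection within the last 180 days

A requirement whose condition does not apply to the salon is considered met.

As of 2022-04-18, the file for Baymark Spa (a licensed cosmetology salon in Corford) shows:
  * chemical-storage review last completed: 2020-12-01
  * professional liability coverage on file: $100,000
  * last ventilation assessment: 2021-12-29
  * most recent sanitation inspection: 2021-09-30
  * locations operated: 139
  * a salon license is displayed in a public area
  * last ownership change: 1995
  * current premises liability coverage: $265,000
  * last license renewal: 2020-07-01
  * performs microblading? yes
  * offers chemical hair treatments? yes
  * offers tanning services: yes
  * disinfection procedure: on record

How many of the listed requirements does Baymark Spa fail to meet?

1. condition 'offers tanning services' holds; license renewal 656 days ago vs limit 730 → met
2. condition 'performs microblading' holds; premises liability coverage $265,000 ≥ $250,000 → met
3. ventilation assessment 110 days ago vs limit 120 → met
4. professional liability coverage $100,000 < $375,000 → not met
5. salon license present → met
6. disinfection procedure present → met
7. chemical-storage review 503 days ago vs limit 540 → met
8. condition 'offers chemical hair treatments' holds; sanitation inspection 200 days ago vs limit 180 → not met
Not met: 2 of 8

2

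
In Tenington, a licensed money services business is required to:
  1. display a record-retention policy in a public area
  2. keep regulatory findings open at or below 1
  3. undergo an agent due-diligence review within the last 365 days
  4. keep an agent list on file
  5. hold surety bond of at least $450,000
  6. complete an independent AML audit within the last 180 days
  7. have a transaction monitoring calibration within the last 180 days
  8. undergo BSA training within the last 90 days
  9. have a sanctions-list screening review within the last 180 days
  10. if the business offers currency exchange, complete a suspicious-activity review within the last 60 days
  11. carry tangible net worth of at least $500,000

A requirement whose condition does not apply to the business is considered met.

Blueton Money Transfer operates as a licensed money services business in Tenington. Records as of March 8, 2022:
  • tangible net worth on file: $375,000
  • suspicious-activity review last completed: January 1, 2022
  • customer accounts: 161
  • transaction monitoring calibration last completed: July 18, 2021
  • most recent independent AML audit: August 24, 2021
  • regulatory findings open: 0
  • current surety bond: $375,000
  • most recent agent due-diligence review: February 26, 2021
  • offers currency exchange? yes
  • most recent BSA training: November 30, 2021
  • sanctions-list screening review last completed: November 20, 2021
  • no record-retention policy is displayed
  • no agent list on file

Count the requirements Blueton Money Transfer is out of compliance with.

1. record-retention policy absent → not met
2. regulatory findings open 0 ≤ 1 → met
3. agent due-diligence review 375 days ago vs limit 365 → not met
4. agent list absent → not met
5. surety bond $375,000 < $450,000 → not met
6. independent AML audit 196 days ago vs limit 180 → not met
7. transaction monitoring calibration 233 days ago vs limit 180 → not met
8. BSA training 98 days ago vs limit 90 → not met
9. sanctions-list screening review 108 days ago vs limit 180 → met
10. condition 'offers currency exchange' holds; suspicious-activity review 66 days ago vs limit 60 → not met
11. tangible net worth $375,000 < $500,000 → not met
Not met: 9 of 11

9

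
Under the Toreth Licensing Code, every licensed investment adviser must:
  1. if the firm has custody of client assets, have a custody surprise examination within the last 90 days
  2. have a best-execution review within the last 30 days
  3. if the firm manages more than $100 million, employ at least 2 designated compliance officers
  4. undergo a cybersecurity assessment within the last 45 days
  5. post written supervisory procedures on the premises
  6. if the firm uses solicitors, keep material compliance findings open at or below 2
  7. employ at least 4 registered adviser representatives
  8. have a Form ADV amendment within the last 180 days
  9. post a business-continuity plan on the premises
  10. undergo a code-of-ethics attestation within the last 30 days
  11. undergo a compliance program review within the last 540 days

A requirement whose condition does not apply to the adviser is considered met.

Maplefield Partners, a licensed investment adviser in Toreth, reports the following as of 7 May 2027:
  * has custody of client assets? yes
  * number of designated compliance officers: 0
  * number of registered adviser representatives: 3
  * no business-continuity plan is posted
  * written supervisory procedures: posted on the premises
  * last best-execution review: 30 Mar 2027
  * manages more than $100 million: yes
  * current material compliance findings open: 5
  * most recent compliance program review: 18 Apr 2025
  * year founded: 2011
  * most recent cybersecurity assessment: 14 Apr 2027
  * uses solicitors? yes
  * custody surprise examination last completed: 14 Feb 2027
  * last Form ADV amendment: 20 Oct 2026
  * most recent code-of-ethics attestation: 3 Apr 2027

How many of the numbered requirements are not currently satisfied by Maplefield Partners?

8

1. condition 'has custody of client assets' holds; custody surprise examination 82 days ago vs limit 90 → met
2. best-execution review 38 days ago vs limit 30 → not met
3. condition 'manages more than $100 million' holds; designated compliance officers 0 < 2 → not met
4. cybersecurity assessment 23 days ago vs limit 45 → met
5. written supervisory procedures present → met
6. condition 'uses solicitors' holds; material compliance findings open 5 > 2 → not met
7. registered adviser representatives 3 < 4 → not met
8. Form ADV amendment 199 days ago vs limit 180 → not met
9. business-continuity plan absent → not met
10. code-of-ethics attestation 34 days ago vs limit 30 → not met
11. compliance program review 749 days ago vs limit 540 → not met
Not met: 8 of 11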